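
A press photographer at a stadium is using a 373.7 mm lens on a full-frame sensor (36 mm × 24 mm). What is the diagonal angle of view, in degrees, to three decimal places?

Sensor diagonal = √(36² + 24²) = √1872.0000 ≈ 43.2666 mm.
Angle of view α = 2·arctan(d/2f) with d = 43.2666 mm and f = 373.7 mm.
d/2f = 0.05789; arctan(0.05789) ≈ 3.3131°, so α ≈ 6.6263°.

6.626°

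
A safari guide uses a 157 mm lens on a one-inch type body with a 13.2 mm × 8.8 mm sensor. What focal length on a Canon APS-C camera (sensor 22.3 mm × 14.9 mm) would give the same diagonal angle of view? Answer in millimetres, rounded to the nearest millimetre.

Sensor diagonal = √(13.2² + 8.8²) = √251.6800 ≈ 15.8644 mm.
Sensor diagonal = √(22.3² + 14.9²) = √719.3000 ≈ 26.8198 mm.
Equal angle of view means equal diagonal/f ratio, so f₂ = f₁ · (diagonal₂/diagonal₁) = 157 × 26.8198/15.8644.
f₂ = 157 × 1.69056 ≈ 265.418 mm.

265 mm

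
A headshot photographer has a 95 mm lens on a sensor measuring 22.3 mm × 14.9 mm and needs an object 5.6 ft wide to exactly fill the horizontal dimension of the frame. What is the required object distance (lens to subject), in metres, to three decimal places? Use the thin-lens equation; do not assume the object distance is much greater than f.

W: 5.6 ft × 304.8 mm/ft = 1706.88 mm.
Magnification m = w/W = dᵢ/dₒ; combined with 1/f = 1/dₒ + 1/dᵢ this gives dₒ = f·(1 + W/w).
dₒ = 95 mm × (1 + 1706.88/22.3) = 95 × 77.5417 ≈ 7366.462 mm = 7.36646 m.

7.366 m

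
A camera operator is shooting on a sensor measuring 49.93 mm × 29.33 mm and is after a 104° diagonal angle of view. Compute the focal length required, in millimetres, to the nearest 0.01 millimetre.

Sensor diagonal = √(49.93² + 29.33²) = √3353.2538 ≈ 57.9073 mm.
From α = 2·arctan(d/2f) we get f = d / (2·tan(α/2)).
With d = 57.9073 mm and α/2 = 52°, tan(α/2) ≈ 1.27994, so f ≈ 57.9073 / 2.55988 ≈ 22.6211 mm.

22.62 mm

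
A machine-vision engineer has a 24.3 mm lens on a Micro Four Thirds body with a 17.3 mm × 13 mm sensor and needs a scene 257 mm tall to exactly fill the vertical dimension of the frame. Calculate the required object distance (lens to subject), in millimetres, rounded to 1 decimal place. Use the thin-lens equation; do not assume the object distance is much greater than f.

504.7 mm

Magnification m = h/W = dᵢ/dₒ; combined with 1/f = 1/dₒ + 1/dᵢ this gives dₒ = f·(1 + W/h).
dₒ = 24.3 mm × (1 + 257/13) = 24.3 × 20.7692 ≈ 504.692 mm.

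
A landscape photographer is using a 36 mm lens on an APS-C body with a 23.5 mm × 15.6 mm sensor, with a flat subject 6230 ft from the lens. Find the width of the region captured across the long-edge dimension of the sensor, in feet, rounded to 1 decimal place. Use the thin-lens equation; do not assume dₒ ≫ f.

4066.7 ft

dₒ: 6230 ft × 304.8 mm/ft = 1898903.94 mm.
Similar triangles through the lens centre give W/dₒ = w/dᵢ; with 1/f = 1/dₒ + 1/dᵢ this gives W = w·(dₒ − f)/f.
W = 23.5 mm × (1.8989e+06 − 36) / 36 = 23.5 × 52746.3316 ≈ 1239538.794 mm = 1239538.794/304.8 ft = 4066.73 ft.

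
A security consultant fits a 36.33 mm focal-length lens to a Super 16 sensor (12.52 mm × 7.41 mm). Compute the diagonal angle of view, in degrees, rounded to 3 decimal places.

22.645°

Sensor diagonal = √(12.52² + 7.41²) = √211.6585 ≈ 14.5485 mm.
Angle of view α = 2·arctan(d/2f) with d = 14.5485 mm and f = 36.33 mm.
d/2f = 0.20023; arctan(0.20023) ≈ 11.3224°, so α ≈ 22.6449°.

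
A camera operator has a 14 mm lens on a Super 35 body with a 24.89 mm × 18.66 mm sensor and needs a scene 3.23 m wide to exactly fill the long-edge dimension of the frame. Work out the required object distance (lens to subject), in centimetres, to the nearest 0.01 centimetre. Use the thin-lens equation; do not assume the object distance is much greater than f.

W: 3.23 m = 3230 mm.
Magnification m = w/W = dᵢ/dₒ; combined with 1/f = 1/dₒ + 1/dᵢ this gives dₒ = f·(1 + W/w).
dₒ = 14 mm × (1 + 3230/24.89) = 14 × 130.7710 ≈ 1830.794 mm = 183.079 cm.

183.08 cm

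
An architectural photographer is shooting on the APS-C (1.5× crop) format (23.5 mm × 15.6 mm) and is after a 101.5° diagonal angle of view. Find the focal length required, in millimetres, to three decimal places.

11.523 mm

Sensor diagonal = √(23.5² + 15.6²) = √795.6100 ≈ 28.2066 mm.
From α = 2·arctan(d/2f) we get f = d / (2·tan(α/2)).
With d = 28.2066 mm and α/2 = 50.75°, tan(α/2) ≈ 1.22394, so f ≈ 28.2066 / 2.44788 ≈ 11.5229 mm.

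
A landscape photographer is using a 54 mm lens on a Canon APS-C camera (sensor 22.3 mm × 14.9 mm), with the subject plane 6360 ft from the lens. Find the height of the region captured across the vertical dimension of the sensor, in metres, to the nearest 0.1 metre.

dₒ: 6360 ft × 304.8 mm/ft = 1938527.94 mm.
Similar triangles through the lens centre give W/dₒ = h/dᵢ; with 1/f = 1/dₒ + 1/dᵢ this gives W = h·(dₒ − f)/f.
W = 14.9 mm × (1.93853e+06 − 54) / 54 = 14.9 × 35897.6655 ≈ 534875.216 mm = 534.875 m.

534.9 m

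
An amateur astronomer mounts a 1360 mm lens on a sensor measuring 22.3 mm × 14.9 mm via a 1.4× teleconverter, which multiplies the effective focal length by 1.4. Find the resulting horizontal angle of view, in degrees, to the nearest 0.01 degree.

Effective focal length f = 1360 × 1.4 = 1904 mm.
α = 2·arctan(22.3 / (2 × 1904)) = 2·arctan(0.00586) ≈ 0.6711°.

0.67°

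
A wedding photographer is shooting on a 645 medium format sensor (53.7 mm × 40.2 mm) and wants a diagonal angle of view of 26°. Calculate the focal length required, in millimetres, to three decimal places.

Sensor diagonal = √(53.7² + 40.2²) = √4499.7300 ≈ 67.0800 mm.
From α = 2·arctan(d/2f) we get f = d / (2·tan(α/2)).
With d = 67.0800 mm and α/2 = 13°, tan(α/2) ≈ 0.23087, so f ≈ 67.0800 / 0.46174 ≈ 145.2778 mm.

145.278 mm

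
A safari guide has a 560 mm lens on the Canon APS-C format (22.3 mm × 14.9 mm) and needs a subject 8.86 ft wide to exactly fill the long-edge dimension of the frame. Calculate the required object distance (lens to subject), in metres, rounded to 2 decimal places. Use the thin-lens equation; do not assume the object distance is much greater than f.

68.38 m

W: 8.86 ft × 304.8 mm/ft = 2700.53 mm.
Magnification m = w/W = dᵢ/dₒ; combined with 1/f = 1/dₒ + 1/dᵢ this gives dₒ = f·(1 + W/w).
dₒ = 560 mm × (1 + 2700.53/22.3) = 560 × 122.0999 ≈ 68375.948 mm = 68.3759 m.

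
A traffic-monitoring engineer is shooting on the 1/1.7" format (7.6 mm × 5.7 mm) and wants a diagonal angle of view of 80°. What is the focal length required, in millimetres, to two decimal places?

Sensor diagonal = √(7.6² + 5.7²) = √90.2500 ≈ 9.5000 mm.
From α = 2·arctan(d/2f) we get f = d / (2·tan(α/2)).
With d = 9.5000 mm and α/2 = 40°, tan(α/2) ≈ 0.83910, so f ≈ 9.5000 / 1.67820 ≈ 5.6608 mm.

5.66 mm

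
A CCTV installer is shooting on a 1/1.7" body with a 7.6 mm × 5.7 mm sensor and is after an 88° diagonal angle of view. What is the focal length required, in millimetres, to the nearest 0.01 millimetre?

Sensor diagonal = √(7.6² + 5.7²) = √90.2500 ≈ 9.5000 mm.
From α = 2·arctan(d/2f) we get f = d / (2·tan(α/2)).
With d = 9.5000 mm and α/2 = 44°, tan(α/2) ≈ 0.96569, so f ≈ 9.5000 / 1.93138 ≈ 4.9188 mm.

4.92 mm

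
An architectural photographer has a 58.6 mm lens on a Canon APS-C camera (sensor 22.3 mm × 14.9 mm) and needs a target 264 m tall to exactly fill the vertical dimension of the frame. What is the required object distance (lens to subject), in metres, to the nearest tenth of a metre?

1038.3 m

W: 264 m = 264000 mm.
Magnification m = h/W = dᵢ/dₒ; combined with 1/f = 1/dₒ + 1/dᵢ this gives dₒ = f·(1 + W/h).
dₒ = 58.6 mm × (1 + 264000/14.9) = 58.6 × 17719.1208 ≈ 1038340.479 mm = 1038.34 m.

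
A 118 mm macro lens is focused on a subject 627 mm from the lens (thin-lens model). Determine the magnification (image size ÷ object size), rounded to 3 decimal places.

0.232×

Thin lens: 1/f = 1/dₒ + 1/dᵢ → 1/dᵢ = 1/118 − 1/627 = 0.0068797 mm⁻¹, so dᵢ ≈ 145.3556 mm.
Magnification m = dᵢ/dₒ = 145.3556/627 ≈ 0.23183.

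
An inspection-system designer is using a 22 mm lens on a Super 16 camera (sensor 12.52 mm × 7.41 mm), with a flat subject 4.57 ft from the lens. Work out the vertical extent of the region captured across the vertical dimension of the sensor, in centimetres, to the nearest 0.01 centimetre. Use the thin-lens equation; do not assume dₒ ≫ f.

46.18 cm

dₒ: 4.57 ft × 304.8 mm/ft = 1392.94 mm.
Similar triangles through the lens centre give W/dₒ = h/dᵢ; with 1/f = 1/dₒ + 1/dᵢ this gives W = h·(dₒ − f)/f.
W = 7.41 mm × (1392.94 − 22) / 22 = 7.41 × 62.3153 ≈ 461.756 mm = 46.1756 cm.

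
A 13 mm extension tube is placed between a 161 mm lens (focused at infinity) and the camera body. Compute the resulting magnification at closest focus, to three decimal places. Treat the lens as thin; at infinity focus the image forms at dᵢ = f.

The tube moves the image plane from f to f + e, so dᵢ = 161 + 13 = 174 mm. Focus is achieved when 1/f = 1/dₒ + 1/dᵢ, giving dₒ = 1/(1/f − 1/(f+e)).
Magnification m = dᵢ/dₒ = (f+e)·(1/f − 1/(f+e)) = e/f = 13/161 ≈ 0.0807.

0.081×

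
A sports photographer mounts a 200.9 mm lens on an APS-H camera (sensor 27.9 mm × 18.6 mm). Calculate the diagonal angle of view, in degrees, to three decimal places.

9.541°

Sensor diagonal = √(27.9² + 18.6²) = √1124.3700 ≈ 33.5316 mm.
Angle of view α = 2·arctan(d/2f) with d = 33.5316 mm and f = 200.9 mm.
d/2f = 0.08345; arctan(0.08345) ≈ 4.7705°, so α ≈ 9.5410°.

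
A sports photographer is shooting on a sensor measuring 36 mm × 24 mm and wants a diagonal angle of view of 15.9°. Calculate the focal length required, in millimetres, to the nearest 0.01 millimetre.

154.91 mm

Sensor diagonal = √(36² + 24²) = √1872.0000 ≈ 43.2666 mm.
From α = 2·arctan(d/2f) we get f = d / (2·tan(α/2)).
With d = 43.2666 mm and α/2 = 7.95°, tan(α/2) ≈ 0.13965, so f ≈ 43.2666 / 0.27930 ≈ 154.9097 mm.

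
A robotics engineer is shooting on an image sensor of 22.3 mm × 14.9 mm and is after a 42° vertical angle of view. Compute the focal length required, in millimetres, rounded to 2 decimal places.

19.41 mm

From α = 2·arctan(h/2f) we get f = h / (2·tan(α/2)).
With h = 14.9 mm and α/2 = 21°, tan(α/2) ≈ 0.38386, so f ≈ 14.9 / 0.76773 ≈ 19.4079 mm.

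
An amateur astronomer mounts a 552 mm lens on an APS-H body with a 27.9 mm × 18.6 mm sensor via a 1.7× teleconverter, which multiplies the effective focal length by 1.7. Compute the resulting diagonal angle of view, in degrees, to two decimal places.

Effective focal length f = 552 × 1.7 = 938.4 mm.
Sensor diagonal = √(27.9² + 18.6²) = √1124.3700 ≈ 33.5316 mm.
α = 2·arctan(33.532 / (2 × 938.4)) = 2·arctan(0.01787) ≈ 2.0471°.

2.05°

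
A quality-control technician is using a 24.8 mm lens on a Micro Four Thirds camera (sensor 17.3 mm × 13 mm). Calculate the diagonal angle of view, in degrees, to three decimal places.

47.142°

Sensor diagonal = √(17.3² + 13²) = √468.2900 ≈ 21.6400 mm.
Angle of view α = 2·arctan(d/2f) with d = 21.6400 mm and f = 24.8 mm.
d/2f = 0.43629; arctan(0.43629) ≈ 23.5712°, so α ≈ 47.1424°.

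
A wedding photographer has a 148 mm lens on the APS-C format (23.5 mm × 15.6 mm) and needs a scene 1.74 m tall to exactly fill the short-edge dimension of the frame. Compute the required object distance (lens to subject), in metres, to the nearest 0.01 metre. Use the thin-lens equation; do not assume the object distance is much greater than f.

W: 1.74 m = 1740 mm.
Magnification m = h/W = dᵢ/dₒ; combined with 1/f = 1/dₒ + 1/dᵢ this gives dₒ = f·(1 + W/h).
dₒ = 148 mm × (1 + 1740/15.6) = 148 × 112.5385 ≈ 16655.692 mm = 16.6557 m.

16.66 m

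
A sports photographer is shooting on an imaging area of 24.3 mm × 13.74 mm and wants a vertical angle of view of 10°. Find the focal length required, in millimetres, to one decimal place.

78.5 mm

From α = 2·arctan(h/2f) we get f = h / (2·tan(α/2)).
With h = 13.74 mm and α/2 = 5°, tan(α/2) ≈ 0.08749, so f ≈ 13.74 / 0.17498 ≈ 78.5245 mm.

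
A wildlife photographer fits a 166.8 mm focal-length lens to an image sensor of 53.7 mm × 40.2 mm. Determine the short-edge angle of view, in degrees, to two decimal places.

Angle of view α = 2·arctan(h/2f) with h = 40.2 mm and f = 166.8 mm.
h/2f = 0.12050; arctan(0.12050) ≈ 6.8712°, so α ≈ 13.7424°.

13.74°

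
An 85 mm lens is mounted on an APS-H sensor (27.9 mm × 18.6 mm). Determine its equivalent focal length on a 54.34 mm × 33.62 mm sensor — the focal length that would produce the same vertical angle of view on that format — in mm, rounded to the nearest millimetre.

Equal angle of view means equal height/f ratio, so f₂ = f₁ · (height₂/height₁) = 85 × 33.62/18.6.
f₂ = 85 × 1.80753 ≈ 153.640 mm.

154 mm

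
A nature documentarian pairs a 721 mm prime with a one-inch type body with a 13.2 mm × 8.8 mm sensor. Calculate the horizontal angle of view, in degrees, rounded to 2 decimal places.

1.05°

Angle of view α = 2·arctan(w/2f) with w = 13.2 mm and f = 721 mm.
w/2f = 0.00915; arctan(0.00915) ≈ 0.5245°, so α ≈ 1.0489°.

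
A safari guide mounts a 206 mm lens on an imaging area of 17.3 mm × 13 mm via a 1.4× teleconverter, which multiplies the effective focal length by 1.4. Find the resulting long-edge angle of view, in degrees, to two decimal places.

3.44°

Effective focal length f = 206 × 1.4 = 288.4 mm.
α = 2·arctan(17.3 / (2 × 288.4)) = 2·arctan(0.02999) ≈ 3.4359°.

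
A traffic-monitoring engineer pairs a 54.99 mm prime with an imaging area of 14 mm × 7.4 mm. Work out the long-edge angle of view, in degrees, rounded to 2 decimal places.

14.51°

Angle of view α = 2·arctan(w/2f) with w = 14 mm and f = 54.99 mm.
w/2f = 0.12730; arctan(0.12730) ≈ 7.2545°, so α ≈ 14.5090°.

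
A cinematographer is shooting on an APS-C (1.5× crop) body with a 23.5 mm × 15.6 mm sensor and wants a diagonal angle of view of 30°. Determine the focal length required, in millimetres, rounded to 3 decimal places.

52.634 mm

Sensor diagonal = √(23.5² + 15.6²) = √795.6100 ≈ 28.2066 mm.
From α = 2·arctan(d/2f) we get f = d / (2·tan(α/2)).
With d = 28.2066 mm and α/2 = 15°, tan(α/2) ≈ 0.26795, so f ≈ 28.2066 / 0.53590 ≈ 52.6342 mm.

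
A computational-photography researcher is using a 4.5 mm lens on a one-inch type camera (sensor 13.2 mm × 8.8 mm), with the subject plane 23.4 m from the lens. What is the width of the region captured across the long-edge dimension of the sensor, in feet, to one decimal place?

225.2 ft

dₒ: 23.4 m = 23400 mm.
Similar triangles through the lens centre give W/dₒ = w/dᵢ; with 1/f = 1/dₒ + 1/dᵢ this gives W = w·(dₒ − f)/f.
W = 13.2 mm × (23400 − 4.5) / 4.5 = 13.2 × 5199.0000 ≈ 68626.800 mm = 68626.800/304.8 ft = 225.154 ft.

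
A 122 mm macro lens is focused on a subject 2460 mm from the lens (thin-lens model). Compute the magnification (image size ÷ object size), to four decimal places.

0.0522×

Thin lens: 1/f = 1/dₒ + 1/dᵢ → 1/dᵢ = 1/122 − 1/2460 = 0.0077902 mm⁻¹, so dᵢ ≈ 128.3661 mm.
Magnification m = dᵢ/dₒ = 128.3661/2460 ≈ 0.05218.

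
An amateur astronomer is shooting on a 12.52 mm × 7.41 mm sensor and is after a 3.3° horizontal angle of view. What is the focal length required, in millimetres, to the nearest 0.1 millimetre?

217.3 mm

From α = 2·arctan(w/2f) we get f = w / (2·tan(α/2)).
With w = 12.52 mm and α/2 = 1.65°, tan(α/2) ≈ 0.02881, so f ≈ 12.52 / 0.05761 ≈ 217.3166 mm.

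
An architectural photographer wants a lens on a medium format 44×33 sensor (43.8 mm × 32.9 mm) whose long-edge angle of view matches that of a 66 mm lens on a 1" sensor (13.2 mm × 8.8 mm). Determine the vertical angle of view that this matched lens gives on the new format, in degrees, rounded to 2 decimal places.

Equal long-edge AOV ⇒ f₂ = f₁ · 43.8/13.2 = 66 × 3.31818 ≈ 219.0000 mm.
Vertical AOV on the new format = 2·arctan(32.9 / (2 × 219.0000)) = 2·arctan(0.07511) ≈ 8.5913°.

8.59°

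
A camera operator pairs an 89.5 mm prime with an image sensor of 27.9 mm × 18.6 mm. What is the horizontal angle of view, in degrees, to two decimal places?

17.72°

Angle of view α = 2·arctan(w/2f) with w = 27.9 mm and f = 89.5 mm.
w/2f = 0.15587; arctan(0.15587) ≈ 8.8592°, so α ≈ 17.7184°.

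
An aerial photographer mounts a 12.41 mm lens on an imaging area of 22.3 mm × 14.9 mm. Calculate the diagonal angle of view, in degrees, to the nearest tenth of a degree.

94.4°

Sensor diagonal = √(22.3² + 14.9²) = √719.3000 ≈ 26.8198 mm.
Angle of view α = 2·arctan(d/2f) with d = 26.8198 mm and f = 12.41 mm.
d/2f = 1.08057; arctan(1.08057) ≈ 47.2177°, so α ≈ 94.4354°.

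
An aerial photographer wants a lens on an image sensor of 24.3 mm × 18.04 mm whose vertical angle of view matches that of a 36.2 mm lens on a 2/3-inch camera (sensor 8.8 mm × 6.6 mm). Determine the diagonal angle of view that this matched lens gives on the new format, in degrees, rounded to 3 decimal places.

Equal vertical AOV ⇒ f₂ = f₁ · 18.04/6.6 = 36.2 × 2.73333 ≈ 98.9467 mm.
Sensor diagonal = √(24.3² + 18.04²) = √915.9316 ≈ 30.2644 mm.
Diagonal AOV on the new format = 2·arctan(30.2644 / (2 × 98.9467)) = 2·arctan(0.15293) ≈ 17.3901°.

17.390°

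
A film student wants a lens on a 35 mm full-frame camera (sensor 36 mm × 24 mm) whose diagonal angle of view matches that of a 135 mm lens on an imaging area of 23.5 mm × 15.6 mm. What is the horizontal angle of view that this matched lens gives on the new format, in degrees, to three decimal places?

Sensor diagonal = √(23.5² + 15.6²) = √795.6100 ≈ 28.2066 mm.
Sensor diagonal = √(36² + 24²) = √1872.0000 ≈ 43.2666 mm.
Equal diagonal AOV ⇒ f₂ = f₁ · 43.2666/28.2066 = 135 × 1.53392 ≈ 207.0792 mm.
Horizontal AOV on the new format = 2·arctan(36 / (2 × 207.0792)) = 2·arctan(0.08692) ≈ 9.9357°.

9.936°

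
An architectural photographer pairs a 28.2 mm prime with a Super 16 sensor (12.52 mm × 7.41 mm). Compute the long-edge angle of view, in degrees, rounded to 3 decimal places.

25.032°

Angle of view α = 2·arctan(w/2f) with w = 12.52 mm and f = 28.2 mm.
w/2f = 0.22199; arctan(0.22199) ≈ 12.5159°, so α ≈ 25.0318°.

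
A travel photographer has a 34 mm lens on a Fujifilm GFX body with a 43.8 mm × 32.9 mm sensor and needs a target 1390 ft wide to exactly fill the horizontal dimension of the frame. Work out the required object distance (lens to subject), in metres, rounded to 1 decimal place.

328.9 m

W: 1390 ft × 304.8 mm/ft = 423671.99 mm.
Magnification m = w/W = dᵢ/dₒ; combined with 1/f = 1/dₒ + 1/dᵢ this gives dₒ = f·(1 + W/w).
dₒ = 34 mm × (1 + 423672/43.8) = 34 × 9673.8764 ≈ 328911.798 mm = 328.912 m.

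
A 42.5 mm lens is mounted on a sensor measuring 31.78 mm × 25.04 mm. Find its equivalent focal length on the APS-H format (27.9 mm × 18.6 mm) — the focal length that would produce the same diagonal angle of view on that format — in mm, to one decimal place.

Sensor diagonal = √(31.78² + 25.04²) = √1636.9700 ≈ 40.4595 mm.
Sensor diagonal = √(27.9² + 18.6²) = √1124.3700 ≈ 33.5316 mm.
Equal angle of view means equal diagonal/f ratio, so f₂ = f₁ · (diagonal₂/diagonal₁) = 42.5 × 33.5316/40.4595.
f₂ = 42.5 × 0.82877 ≈ 35.223 mm.

35.2 mm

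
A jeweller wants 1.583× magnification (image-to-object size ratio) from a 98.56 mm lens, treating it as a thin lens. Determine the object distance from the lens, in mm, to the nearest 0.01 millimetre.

160.82 mm

With m = dᵢ/dₒ and 1/f = 1/dₒ + 1/dᵢ, substituting dᵢ = m·dₒ gives 1/f = (1 + 1/m)/dₒ, hence dₒ = f·(1 + 1/m).
dₒ = 98.56 × (1 + 1/1.583) = 98.56 × 1.63171 ≈ 160.822 mm.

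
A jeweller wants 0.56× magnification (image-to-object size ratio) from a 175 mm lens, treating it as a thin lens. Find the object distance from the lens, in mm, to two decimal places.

487.50 mm

With m = dᵢ/dₒ and 1/f = 1/dₒ + 1/dᵢ, substituting dᵢ = m·dₒ gives 1/f = (1 + 1/m)/dₒ, hence dₒ = f·(1 + 1/m).
dₒ = 175 × (1 + 1/0.56) = 175 × 2.78571 ≈ 487.500 mm.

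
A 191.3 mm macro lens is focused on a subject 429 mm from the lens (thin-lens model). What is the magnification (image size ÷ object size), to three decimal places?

0.805×

Thin lens: 1/f = 1/dₒ + 1/dᵢ → 1/dᵢ = 1/191.3 − 1/429 = 0.0028964 mm⁻¹, so dᵢ ≈ 345.2575 mm.
Magnification m = dᵢ/dₒ = 345.2575/429 ≈ 0.80480.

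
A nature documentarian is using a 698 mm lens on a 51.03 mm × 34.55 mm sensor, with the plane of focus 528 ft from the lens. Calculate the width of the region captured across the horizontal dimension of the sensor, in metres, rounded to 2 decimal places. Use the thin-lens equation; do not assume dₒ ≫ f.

11.71 m

dₒ: 528 ft × 304.8 mm/ft = 160934.39 mm.
Similar triangles through the lens centre give W/dₒ = w/dᵢ; with 1/f = 1/dₒ + 1/dᵢ this gives W = w·(dₒ − f)/f.
W = 51.03 mm × (160934 − 698) / 698 = 51.03 × 229.5650 ≈ 11714.704 mm = 11.7147 m.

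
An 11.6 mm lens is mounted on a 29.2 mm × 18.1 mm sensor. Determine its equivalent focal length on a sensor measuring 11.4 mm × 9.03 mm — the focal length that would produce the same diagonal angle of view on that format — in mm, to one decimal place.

4.9 mm

Sensor diagonal = √(29.2² + 18.1²) = √1180.2500 ≈ 34.3548 mm.
Sensor diagonal = √(11.4² + 9.03²) = √211.5009 ≈ 14.5431 mm.
Equal angle of view means equal diagonal/f ratio, so f₂ = f₁ · (diagonal₂/diagonal₁) = 11.6 × 14.5431/34.3548.
f₂ = 11.6 × 0.42332 ≈ 4.911 mm.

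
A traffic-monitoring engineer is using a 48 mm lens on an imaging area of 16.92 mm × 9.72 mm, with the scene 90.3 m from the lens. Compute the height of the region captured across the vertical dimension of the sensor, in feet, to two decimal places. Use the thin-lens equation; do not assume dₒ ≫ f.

59.96 ft

dₒ: 90.3 m = 90300 mm.
Similar triangles through the lens centre give W/dₒ = h/dᵢ; with 1/f = 1/dₒ + 1/dᵢ this gives W = h·(dₒ − f)/f.
W = 9.72 mm × (90300 − 48) / 48 = 9.72 × 1880.2500 ≈ 18276.030 mm = 18276.030/304.8 ft = 59.9607 ft.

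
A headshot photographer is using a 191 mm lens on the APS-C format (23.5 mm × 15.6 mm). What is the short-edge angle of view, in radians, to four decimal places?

Angle of view α = 2·arctan(h/2f) with h = 15.6 mm and f = 191 mm.
h/2f = 0.04084; arctan(0.04084) ≈ 0.0408 rad, so α ≈ 0.0816 rad.

0.0816 rad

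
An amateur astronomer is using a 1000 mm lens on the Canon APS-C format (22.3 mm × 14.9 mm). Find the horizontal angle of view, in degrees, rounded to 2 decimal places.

1.28°

Angle of view α = 2·arctan(w/2f) with w = 22.3 mm and f = 1000 mm.
w/2f = 0.01115; arctan(0.01115) ≈ 0.6388°, so α ≈ 1.2776°.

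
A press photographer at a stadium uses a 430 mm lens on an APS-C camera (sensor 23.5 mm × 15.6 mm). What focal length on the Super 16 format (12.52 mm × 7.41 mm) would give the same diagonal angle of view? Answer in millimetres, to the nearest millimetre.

222 mm

Sensor diagonal = √(23.5² + 15.6²) = √795.6100 ≈ 28.2066 mm.
Sensor diagonal = √(12.52² + 7.41²) = √211.6585 ≈ 14.5485 mm.
Equal angle of view means equal diagonal/f ratio, so f₂ = f₁ · (diagonal₂/diagonal₁) = 430 × 14.5485/28.2066.
f₂ = 430 × 0.51578 ≈ 221.787 mm.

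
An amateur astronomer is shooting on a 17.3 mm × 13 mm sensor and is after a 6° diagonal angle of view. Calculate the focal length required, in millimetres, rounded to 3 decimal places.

Sensor diagonal = √(17.3² + 13²) = √468.2900 ≈ 21.6400 mm.
From α = 2·arctan(d/2f) we get f = d / (2·tan(α/2)).
With d = 21.6400 mm and α/2 = 3°, tan(α/2) ≈ 0.05241, so f ≈ 21.6400 / 0.10482 ≈ 206.4580 mm.

206.458 mm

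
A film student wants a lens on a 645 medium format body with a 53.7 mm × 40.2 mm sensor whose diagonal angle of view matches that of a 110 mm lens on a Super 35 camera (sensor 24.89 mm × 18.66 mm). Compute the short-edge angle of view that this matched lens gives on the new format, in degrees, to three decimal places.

Sensor diagonal = √(24.89² + 18.66²) = √967.7077 ≈ 31.1080 mm.
Sensor diagonal = √(53.7² + 40.2²) = √4499.7300 ≈ 67.0800 mm.
Equal diagonal AOV ⇒ f₂ = f₁ · 67.0800/31.1080 = 110 × 2.15636 ≈ 237.1995 mm.
Short-edge AOV on the new format = 2·arctan(40.2 / (2 × 237.1995)) = 2·arctan(0.08474) ≈ 9.6872°.

9.687°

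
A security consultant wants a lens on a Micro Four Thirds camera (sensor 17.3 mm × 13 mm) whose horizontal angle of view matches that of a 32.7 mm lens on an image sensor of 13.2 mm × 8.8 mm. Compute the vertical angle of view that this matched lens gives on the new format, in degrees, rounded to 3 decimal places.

Equal horizontal AOV ⇒ f₂ = f₁ · 17.3/13.2 = 32.7 × 1.31061 ≈ 42.8568 mm.
Vertical AOV on the new format = 2·arctan(13 / (2 × 42.8568)) = 2·arctan(0.15167) ≈ 17.2484°.

17.248°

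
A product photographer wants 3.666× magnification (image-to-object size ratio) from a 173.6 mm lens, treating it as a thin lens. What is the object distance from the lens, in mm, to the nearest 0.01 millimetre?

220.95 mm

With m = dᵢ/dₒ and 1/f = 1/dₒ + 1/dᵢ, substituting dᵢ = m·dₒ gives 1/f = (1 + 1/m)/dₒ, hence dₒ = f·(1 + 1/m).
dₒ = 173.6 × (1 + 1/3.666) = 173.6 × 1.27278 ≈ 220.954 mm.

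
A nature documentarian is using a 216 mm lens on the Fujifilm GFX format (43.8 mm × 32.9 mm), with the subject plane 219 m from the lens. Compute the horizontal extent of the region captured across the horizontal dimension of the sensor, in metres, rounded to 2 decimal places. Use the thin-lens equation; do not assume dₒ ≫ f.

44.36 m

dₒ: 219 m = 219000 mm.
Similar triangles through the lens centre give W/dₒ = w/dᵢ; with 1/f = 1/dₒ + 1/dᵢ this gives W = w·(dₒ − f)/f.
W = 43.8 mm × (219000 − 216) / 216 = 43.8 × 1012.8889 ≈ 44364.533 mm = 44.3645 m.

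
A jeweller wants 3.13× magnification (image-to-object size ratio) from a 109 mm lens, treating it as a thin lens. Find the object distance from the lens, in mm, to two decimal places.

With m = dᵢ/dₒ and 1/f = 1/dₒ + 1/dᵢ, substituting dᵢ = m·dₒ gives 1/f = (1 + 1/m)/dₒ, hence dₒ = f·(1 + 1/m).
dₒ = 109 × (1 + 1/3.13) = 109 × 1.31949 ≈ 143.824 mm.

143.82 mm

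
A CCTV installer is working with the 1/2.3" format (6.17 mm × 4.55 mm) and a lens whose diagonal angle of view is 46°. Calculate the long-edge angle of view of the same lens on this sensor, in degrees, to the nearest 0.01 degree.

Sensor diagonal = √(6.17² + 4.55²) = √58.7714 ≈ 7.6663 mm.
From the diagonal AOV: f = 7.6663 / (2·tan(23°)) = 7.6663 / 0.84895 ≈ 9.0303 mm.
Long-edge AOV = 2·arctan(6.17 / (2 × 9.0303)) = 2·arctan(0.34163) ≈ 37.7233°.

37.72°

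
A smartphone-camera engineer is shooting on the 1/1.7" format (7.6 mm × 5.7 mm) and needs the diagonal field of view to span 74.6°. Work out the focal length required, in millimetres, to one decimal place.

6.2 mm

Sensor diagonal = √(7.6² + 5.7²) = √90.2500 ≈ 9.5000 mm.
From α = 2·arctan(d/2f) we get f = d / (2·tan(α/2)).
With d = 9.5000 mm and α/2 = 37.3°, tan(α/2) ≈ 0.76180, so f ≈ 9.5000 / 1.52359 ≈ 6.2353 mm.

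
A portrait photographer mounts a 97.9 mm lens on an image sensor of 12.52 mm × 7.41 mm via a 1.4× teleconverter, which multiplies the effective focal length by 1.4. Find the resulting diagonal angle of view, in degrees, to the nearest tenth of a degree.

Effective focal length f = 97.9 × 1.4 = 137.06 mm.
Sensor diagonal = √(12.52² + 7.41²) = √211.6585 ≈ 14.5485 mm.
α = 2·arctan(14.548 / (2 × 137.06)) = 2·arctan(0.05307) ≈ 6.0761°.

6.1°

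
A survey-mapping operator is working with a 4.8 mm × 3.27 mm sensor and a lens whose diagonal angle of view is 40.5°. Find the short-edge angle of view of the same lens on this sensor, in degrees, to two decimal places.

23.47°

Sensor diagonal = √(4.8² + 3.27²) = √33.7329 ≈ 5.8080 mm.
From the diagonal AOV: f = 5.8080 / (2·tan(20.25°)) = 5.8080 / 0.73784 ≈ 7.8716 mm.
Short-edge AOV = 2·arctan(3.27 / (2 × 7.8716)) = 2·arctan(0.20771) ≈ 23.4679°.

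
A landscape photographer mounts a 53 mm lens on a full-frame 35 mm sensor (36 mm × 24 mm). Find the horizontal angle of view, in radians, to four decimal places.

0.6548 rad

Angle of view α = 2·arctan(w/2f) with w = 36 mm and f = 53 mm.
w/2f = 0.33962; arctan(0.33962) ≈ 0.3274 rad, so α ≈ 0.6548 rad.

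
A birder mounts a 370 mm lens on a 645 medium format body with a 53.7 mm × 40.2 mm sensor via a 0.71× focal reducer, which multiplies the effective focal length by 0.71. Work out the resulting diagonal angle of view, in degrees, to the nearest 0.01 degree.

Effective focal length f = 370 × 0.71 = 262.7 mm.
Sensor diagonal = √(53.7² + 40.2²) = √4499.7300 ≈ 67.0800 mm.
α = 2·arctan(67.080 / (2 × 262.7)) = 2·arctan(0.12767) ≈ 14.5517°.

14.55°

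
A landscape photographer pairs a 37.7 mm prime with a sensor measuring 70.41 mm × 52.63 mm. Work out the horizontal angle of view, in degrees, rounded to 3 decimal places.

86.080°

Angle of view α = 2·arctan(w/2f) with w = 70.41 mm and f = 37.7 mm.
w/2f = 0.93382; arctan(0.93382) ≈ 43.0400°, so α ≈ 86.0799°.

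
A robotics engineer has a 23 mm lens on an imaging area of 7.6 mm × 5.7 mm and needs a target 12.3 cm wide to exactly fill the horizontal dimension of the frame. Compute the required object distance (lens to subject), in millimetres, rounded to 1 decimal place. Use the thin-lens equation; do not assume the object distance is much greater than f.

W: 12.3 cm = 123 mm.
Magnification m = w/W = dᵢ/dₒ; combined with 1/f = 1/dₒ + 1/dᵢ this gives dₒ = f·(1 + W/w).
dₒ = 23 mm × (1 + 123/7.6) = 23 × 17.1842 ≈ 395.237 mm.

395.2 mm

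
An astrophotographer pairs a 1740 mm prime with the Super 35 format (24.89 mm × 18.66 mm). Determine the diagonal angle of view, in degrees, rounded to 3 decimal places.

Sensor diagonal = √(24.89² + 18.66²) = √967.7077 ≈ 31.1080 mm.
Angle of view α = 2·arctan(d/2f) with d = 31.1080 mm and f = 1740 mm.
d/2f = 0.00894; arctan(0.00894) ≈ 0.5122°, so α ≈ 1.0243°.

1.024°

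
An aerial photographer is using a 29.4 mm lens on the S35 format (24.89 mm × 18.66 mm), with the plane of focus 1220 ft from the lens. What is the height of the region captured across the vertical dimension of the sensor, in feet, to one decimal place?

dₒ: 1220 ft × 304.8 mm/ft = 371855.99 mm.
Similar triangles through the lens centre give W/dₒ = h/dᵢ; with 1/f = 1/dₒ + 1/dᵢ this gives W = h·(dₒ − f)/f.
W = 18.66 mm × (371856 − 29.4) / 29.4 = 18.66 × 12647.1629 ≈ 235996.059 mm = 235996.059/304.8 ft = 774.265 ft.

774.3 ft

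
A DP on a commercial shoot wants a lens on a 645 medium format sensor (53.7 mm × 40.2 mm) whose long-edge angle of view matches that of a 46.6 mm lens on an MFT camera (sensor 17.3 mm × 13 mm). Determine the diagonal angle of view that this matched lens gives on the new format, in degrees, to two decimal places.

26.11°

Equal long-edge AOV ⇒ f₂ = f₁ · 53.7/17.3 = 46.6 × 3.10405 ≈ 144.6486 mm.
Sensor diagonal = √(53.7² + 40.2²) = √4499.7300 ≈ 67.0800 mm.
Diagonal AOV on the new format = 2·arctan(67.0800 / (2 × 144.6486)) = 2·arctan(0.23187) ≈ 26.1092°.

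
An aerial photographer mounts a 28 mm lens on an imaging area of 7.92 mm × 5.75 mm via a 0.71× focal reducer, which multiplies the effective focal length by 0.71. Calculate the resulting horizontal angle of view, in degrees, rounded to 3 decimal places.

22.531°

Effective focal length f = 28 × 0.71 = 19.88 mm.
α = 2·arctan(7.92 / (2 × 19.88)) = 2·arctan(0.19920) ≈ 22.5312°.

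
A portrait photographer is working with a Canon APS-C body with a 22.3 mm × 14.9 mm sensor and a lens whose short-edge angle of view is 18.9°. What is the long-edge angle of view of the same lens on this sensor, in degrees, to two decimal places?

27.98°

From the short-edge AOV: f = 14.9 / (2·tan(9.45°)) = 14.9 / 0.33289 ≈ 44.7594 mm.
Long-edge AOV = 2·arctan(22.3 / (2 × 44.7594)) = 2·arctan(0.24911) ≈ 27.9765°.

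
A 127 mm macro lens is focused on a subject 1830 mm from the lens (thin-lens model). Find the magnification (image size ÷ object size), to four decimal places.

0.0746×

Thin lens: 1/f = 1/dₒ + 1/dᵢ → 1/dᵢ = 1/127 − 1/1830 = 0.0073276 mm⁻¹, so dᵢ ≈ 136.4709 mm.
Magnification m = dᵢ/dₒ = 136.4709/1830 ≈ 0.07457.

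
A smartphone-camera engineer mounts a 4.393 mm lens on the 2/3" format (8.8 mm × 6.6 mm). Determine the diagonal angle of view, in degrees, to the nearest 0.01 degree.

Sensor diagonal = √(8.8² + 6.6²) = √121.0000 ≈ 11.0000 mm.
Angle of view α = 2·arctan(d/2f) with d = 11.0000 mm and f = 4.393 mm.
d/2f = 1.25199; arctan(1.25199) ≈ 51.3847°, so α ≈ 102.7694°.

102.77°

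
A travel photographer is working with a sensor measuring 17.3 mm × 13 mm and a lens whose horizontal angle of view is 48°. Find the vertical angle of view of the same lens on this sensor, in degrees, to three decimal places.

36.997°

From the horizontal AOV: f = 17.3 / (2·tan(24°)) = 17.3 / 0.89046 ≈ 19.4282 mm.
Vertical AOV = 2·arctan(13 / (2 × 19.4282)) = 2·arctan(0.33456) ≈ 36.9969°.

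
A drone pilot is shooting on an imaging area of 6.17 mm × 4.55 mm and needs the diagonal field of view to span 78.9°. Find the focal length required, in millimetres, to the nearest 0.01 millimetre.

4.66 mm

Sensor diagonal = √(6.17² + 4.55²) = √58.7714 ≈ 7.6663 mm.
From α = 2·arctan(d/2f) we get f = d / (2·tan(α/2)).
With d = 7.6663 mm and α/2 = 39.45°, tan(α/2) ≈ 0.82287, so f ≈ 7.6663 / 1.64574 ≈ 4.6582 mm.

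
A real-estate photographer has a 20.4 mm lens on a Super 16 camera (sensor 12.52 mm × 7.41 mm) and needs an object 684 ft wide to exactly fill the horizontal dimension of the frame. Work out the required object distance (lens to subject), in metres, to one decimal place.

339.7 m

W: 684 ft × 304.8 mm/ft = 208483.19 mm.
Magnification m = w/W = dᵢ/dₒ; combined with 1/f = 1/dₒ + 1/dᵢ this gives dₒ = f·(1 + W/w).
dₒ = 20.4 mm × (1 + 208483/12.52) = 20.4 × 16653.0122 ≈ 339721.450 mm = 339.721 m.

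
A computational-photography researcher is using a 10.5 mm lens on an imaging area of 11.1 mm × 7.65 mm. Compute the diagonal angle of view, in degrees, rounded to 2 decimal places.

65.40°

Sensor diagonal = √(11.1² + 7.65²) = √181.7325 ≈ 13.4808 mm.
Angle of view α = 2·arctan(d/2f) with d = 13.4808 mm and f = 10.5 mm.
d/2f = 0.64194; arctan(0.64194) ≈ 32.6982°, so α ≈ 65.3964°.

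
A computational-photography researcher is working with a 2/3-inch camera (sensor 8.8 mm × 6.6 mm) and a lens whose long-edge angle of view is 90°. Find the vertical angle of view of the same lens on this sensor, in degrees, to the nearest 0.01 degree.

From the long-edge AOV: f = 8.8 / (2·tan(45°)) = 8.8 / 2.00000 ≈ 4.4000 mm.
Vertical AOV = 2·arctan(6.6 / (2 × 4.4000)) = 2·arctan(0.75000) ≈ 73.7398°.

73.74°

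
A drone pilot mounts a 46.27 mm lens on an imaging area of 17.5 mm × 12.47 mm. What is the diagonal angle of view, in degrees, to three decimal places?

Sensor diagonal = √(17.5² + 12.47²) = √461.7509 ≈ 21.4884 mm.
Angle of view α = 2·arctan(d/2f) with d = 21.4884 mm and f = 46.27 mm.
d/2f = 0.23221; arctan(0.23221) ≈ 13.0728°, so α ≈ 26.1456°.

26.146°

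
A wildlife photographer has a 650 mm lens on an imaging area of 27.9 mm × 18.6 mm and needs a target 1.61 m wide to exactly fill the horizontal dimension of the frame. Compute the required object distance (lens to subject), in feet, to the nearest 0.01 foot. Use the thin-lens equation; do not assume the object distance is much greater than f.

W: 1.61 m = 1610 mm.
Magnification m = w/W = dᵢ/dₒ; combined with 1/f = 1/dₒ + 1/dᵢ this gives dₒ = f·(1 + W/w).
dₒ = 650 mm × (1 + 1610/27.9) = 650 × 58.7061 ≈ 38158.961 mm = 38158.961/304.8 ft = 125.193 ft.

125.19 ft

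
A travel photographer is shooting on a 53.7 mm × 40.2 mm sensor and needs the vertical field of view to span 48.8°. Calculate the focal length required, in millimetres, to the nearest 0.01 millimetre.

44.31 mm

From α = 2·arctan(h/2f) we get f = h / (2·tan(α/2)).
With h = 40.2 mm and α/2 = 24.4°, tan(α/2) ≈ 0.45362, so f ≈ 40.2 / 0.90724 ≈ 44.3102 mm.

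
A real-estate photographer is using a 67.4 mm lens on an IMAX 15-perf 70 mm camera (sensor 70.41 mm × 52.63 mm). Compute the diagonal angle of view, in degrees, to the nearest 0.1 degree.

Sensor diagonal = √(70.41² + 52.63²) = √7727.4850 ≈ 87.9061 mm.
Angle of view α = 2·arctan(d/2f) with d = 87.9061 mm and f = 67.4 mm.
d/2f = 0.65212; arctan(0.65212) ≈ 33.1093°, so α ≈ 66.2186°.

66.2°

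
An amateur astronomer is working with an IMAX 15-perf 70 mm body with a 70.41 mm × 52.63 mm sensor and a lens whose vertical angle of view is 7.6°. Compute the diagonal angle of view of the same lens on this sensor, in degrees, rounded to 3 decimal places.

12.661°

From the vertical AOV: f = 52.63 / (2·tan(3.8°)) = 52.63 / 0.13284 ≈ 396.1913 mm.
Sensor diagonal = √(70.41² + 52.63²) = √7727.4850 ≈ 87.9061 mm.
Diagonal AOV = 2·arctan(87.9061 / (2 × 396.1913)) = 2·arctan(0.11094) ≈ 12.6609°.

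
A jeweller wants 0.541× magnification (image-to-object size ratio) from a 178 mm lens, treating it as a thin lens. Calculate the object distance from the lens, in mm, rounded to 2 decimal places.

With m = dᵢ/dₒ and 1/f = 1/dₒ + 1/dᵢ, substituting dᵢ = m·dₒ gives 1/f = (1 + 1/m)/dₒ, hence dₒ = f·(1 + 1/m).
dₒ = 178 × (1 + 1/0.541) = 178 × 2.84843 ≈ 507.020 mm.

507.02 mm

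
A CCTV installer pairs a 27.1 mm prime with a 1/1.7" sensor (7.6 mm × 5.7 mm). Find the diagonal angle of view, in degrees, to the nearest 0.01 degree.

19.88°

Sensor diagonal = √(7.6² + 5.7²) = √90.2500 ≈ 9.5000 mm.
Angle of view α = 2·arctan(d/2f) with d = 9.5000 mm and f = 27.1 mm.
d/2f = 0.17528; arctan(0.17528) ≈ 9.9416°, so α ≈ 19.8833°.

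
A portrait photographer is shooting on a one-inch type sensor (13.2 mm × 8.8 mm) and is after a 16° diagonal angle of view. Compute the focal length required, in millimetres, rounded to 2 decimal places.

56.44 mm

Sensor diagonal = √(13.2² + 8.8²) = √251.6800 ≈ 15.8644 mm.
From α = 2·arctan(d/2f) we get f = d / (2·tan(α/2)).
With d = 15.8644 mm and α/2 = 8°, tan(α/2) ≈ 0.14054, so f ≈ 15.8644 / 0.28108 ≈ 56.4406 mm.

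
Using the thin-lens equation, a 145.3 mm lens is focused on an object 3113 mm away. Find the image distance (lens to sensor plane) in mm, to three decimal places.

1/dᵢ = 1/f − 1/dₒ = 1/145.3 − 1/3113 = 0.0065611 mm⁻¹.
dᵢ = 1/0.0065611 ≈ 152.4140 mm.

152.414 mm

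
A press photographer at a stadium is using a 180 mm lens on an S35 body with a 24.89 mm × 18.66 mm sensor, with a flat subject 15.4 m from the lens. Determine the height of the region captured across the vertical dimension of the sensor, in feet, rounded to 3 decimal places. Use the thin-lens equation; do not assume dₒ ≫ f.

5.177 ft

dₒ: 15.4 m = 15400 mm.
Similar triangles through the lens centre give W/dₒ = h/dᵢ; with 1/f = 1/dₒ + 1/dᵢ this gives W = h·(dₒ − f)/f.
W = 18.66 mm × (15400 − 180) / 180 = 18.66 × 84.5556 ≈ 1577.807 mm = 1577.807/304.8 ft = 5.17653 ft.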